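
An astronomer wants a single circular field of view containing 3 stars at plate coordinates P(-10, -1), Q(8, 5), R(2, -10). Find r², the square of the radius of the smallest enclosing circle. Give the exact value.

Side lengths²: PQ² = 360, PR² = 225, QR² = 261.
Since PQ² = 360 < 261 + 225 = 486, the triangle is acute, so the smallest enclosing circle is the circumcircle.
Circumcentre = (-5/26, -11/26), r² = 32625/338.

32625/338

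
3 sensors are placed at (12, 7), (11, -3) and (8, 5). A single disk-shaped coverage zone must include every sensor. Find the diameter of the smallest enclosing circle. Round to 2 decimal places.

10.05

Call the three points A, B, C in the order given.
Side lengths²: AB² = 101, AC² = 20, BC² = 73.
Since AB² = 101 ≥ 73 + 20 = 93, the angle opposite AB is not acute, so the smallest enclosing circle has AB as diameter.
Centre = midpoint of AB = (11.5, 2), r² = 101/4 = 25.25.
Diameter = 2r = 2√(25.25) ≈ 10.05.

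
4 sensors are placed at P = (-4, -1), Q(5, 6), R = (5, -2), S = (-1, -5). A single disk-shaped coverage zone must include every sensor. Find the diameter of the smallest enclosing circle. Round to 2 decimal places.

A smallest enclosing disk is always determined by at most three of the input points on its boundary.
The farthest pair is Q–S with squared distance 157. The circle on this segment as diameter has centre (2, 0.5) and r² = 157/4 = 39.25.
Check P: distance² to centre = 38.25 ≤ 39.25, so it lies inside.
All remaining points lie in this disk, and no smaller disk contains both endpoints, so this is the minimum enclosing circle.
Diameter = 2r = 2√(39.25) ≈ 12.53.

12.53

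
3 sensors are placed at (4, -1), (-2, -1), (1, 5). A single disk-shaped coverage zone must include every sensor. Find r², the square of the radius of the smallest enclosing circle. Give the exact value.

14.0625

Call the three points A, B, C in the order given.
Side lengths²: AB² = 36, AC² = 45, BC² = 45.
Since BC² = 45 < 45 + 36 = 81, the triangle is acute, so the smallest enclosing circle is the circumcircle.
Circumcentre = (1, 1.25), r² = 14.0625.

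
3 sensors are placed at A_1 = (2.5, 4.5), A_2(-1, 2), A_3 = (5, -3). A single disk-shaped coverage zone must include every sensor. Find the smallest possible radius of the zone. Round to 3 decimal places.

Side lengths²: A_1A_2² = 18.5, A_1A_3² = 62.5, A_2A_3² = 61.
Since A_1A_3² = 62.5 < 61 + 18.5 = 79.5, the triangle is acute, so the smallest enclosing circle is the circumcircle.
Circumcentre = (36/13, 11/26), r² = 11285/676.
r = √(11285/676) ≈ 4.086.

4.086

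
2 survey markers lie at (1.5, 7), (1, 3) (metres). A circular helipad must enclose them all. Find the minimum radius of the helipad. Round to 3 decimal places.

2.016

The smallest circle enclosing two points has them as diameter endpoints.
Centre = midpoint = (1.25, 5); r² = |(1.5, 7)−(1, 3)|²/4 = 16.25/4 = 4.0625.
r = √(4.0625) ≈ 2.016.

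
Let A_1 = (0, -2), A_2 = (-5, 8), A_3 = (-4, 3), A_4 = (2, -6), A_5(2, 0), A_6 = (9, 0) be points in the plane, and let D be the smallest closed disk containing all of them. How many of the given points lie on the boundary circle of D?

By Welzl's lemma the MEC is supported by two points (diametrically opposite) or three points (on a circumcircle).
The minimum enclosing circle is determined by three boundary points: A_2, A_4, A_6.
Their circumcentre is (1, 2.25) with r² = 69.0625.
The farthest remaining point A_3 is at distance² 25.5625 ≤ 69.0625.
The points at distance exactly r from the centre are A_2, A_4, A_6 — 3 points.

3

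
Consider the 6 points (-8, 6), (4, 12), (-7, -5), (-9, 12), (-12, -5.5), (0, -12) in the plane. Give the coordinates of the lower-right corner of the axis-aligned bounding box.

(4, -12)

x-range [-12, 4], y-range [-12, 12].
The lower-right corner is (4, -12).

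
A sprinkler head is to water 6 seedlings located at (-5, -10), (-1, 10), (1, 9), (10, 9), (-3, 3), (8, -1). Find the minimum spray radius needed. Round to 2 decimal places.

By Welzl's lemma the MEC is supported by two points (diametrically opposite) or three points (on a circumcircle).
The farthest pair is (-5, -10)–(10, 9) with squared distance 586. The circle on this segment as diameter has centre (2.5, -0.5) and r² = 586/4 = 146.5.
Check (-1, 10): distance² to centre = 122.5 ≤ 146.5, so it lies inside.
All remaining points lie in this disk, and no smaller disk contains both endpoints, so this is the minimum enclosing circle.
r = √(146.5) ≈ 12.10.

12.10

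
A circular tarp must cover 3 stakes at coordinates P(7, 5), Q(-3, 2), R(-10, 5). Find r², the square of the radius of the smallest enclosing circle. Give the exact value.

Side lengths²: PQ² = 109, PR² = 289, QR² = 58.
Since PR² = 289 ≥ 109 + 58 = 167, the angle opposite PR is not acute, so the smallest enclosing circle has PR as diameter.
Centre = midpoint of PR = (-1.5, 5), r² = 289/4 = 72.25.

72.25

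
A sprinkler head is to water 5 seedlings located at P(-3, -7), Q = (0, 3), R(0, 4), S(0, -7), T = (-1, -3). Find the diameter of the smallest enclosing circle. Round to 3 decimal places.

11.402

The minimum enclosing circle of a finite set is fixed by two of the points (as a diameter) or three (as a circumcircle).
The farthest pair is P–R with squared distance 130. The circle on this segment as diameter has centre (-1.5, -1.5) and r² = 130/4 = 32.5.
Check Q: distance² to centre = 22.5 ≤ 32.5, so it lies inside.
All remaining points lie in this disk, and no smaller disk contains both endpoints, so this is the minimum enclosing circle.
Diameter = 2r = 2√(32.5) ≈ 11.402.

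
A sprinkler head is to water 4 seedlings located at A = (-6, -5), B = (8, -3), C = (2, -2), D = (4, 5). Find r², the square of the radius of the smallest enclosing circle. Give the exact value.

The minimum enclosing circle of a finite set is fixed by two of the points (as a diameter) or three (as a circumcircle).
The minimum enclosing circle is determined by three boundary points: A, B, D.
Their circumcentre is (2/3, -5/3) with r² = 500/9.
The farthest remaining point C is at distance² 17/9 ≤ 500/9.

500/9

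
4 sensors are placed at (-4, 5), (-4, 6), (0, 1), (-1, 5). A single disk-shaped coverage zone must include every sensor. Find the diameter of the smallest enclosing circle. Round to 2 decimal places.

6.40

The farthest pair is (-4, 6)–(0, 1) with squared distance 41. The circle on this segment as diameter has centre (-2, 3.5) and r² = 41/4 = 10.25.
Check (-4, 5): distance² to centre = 6.25 ≤ 10.25, so it lies inside.
All remaining points lie in this disk, and no smaller disk contains both endpoints, so this is the minimum enclosing circle.
Diameter = 2r = 2√(10.25) ≈ 6.40.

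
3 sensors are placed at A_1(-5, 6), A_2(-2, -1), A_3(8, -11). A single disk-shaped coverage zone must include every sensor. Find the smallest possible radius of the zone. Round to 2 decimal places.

10.70

Side lengths²: A_1A_2² = 58, A_1A_3² = 458, A_2A_3² = 200.
Since A_1A_3² = 458 ≥ 200 + 58 = 258, the angle opposite A_1A_3 is not acute, so the smallest enclosing circle has A_1A_3 as diameter.
Centre = midpoint of A_1A_3 = (1.5, -2.5), r² = 458/4 = 114.5.
r = √(114.5) ≈ 10.70.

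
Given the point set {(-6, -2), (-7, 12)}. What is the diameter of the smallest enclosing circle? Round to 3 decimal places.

14.036

The smallest circle enclosing two points has them as diameter endpoints.
Centre = midpoint = (-6.5, 5); r² = |(-6, -2)−(-7, 12)|²/4 = 197/4 = 49.25.
Diameter = 2r = 2√(49.25) ≈ 14.036.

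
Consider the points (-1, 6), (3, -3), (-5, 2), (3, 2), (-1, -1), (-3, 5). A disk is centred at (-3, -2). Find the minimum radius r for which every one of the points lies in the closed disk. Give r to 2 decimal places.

The required radius is the distance from (-3, -2) to the farthest point.
Squared distances: 68, 37, 20, 52, 5, 49.
Maximum is 68, attained at (-1, 6).
r = √68 ≈ 8.25.

8.25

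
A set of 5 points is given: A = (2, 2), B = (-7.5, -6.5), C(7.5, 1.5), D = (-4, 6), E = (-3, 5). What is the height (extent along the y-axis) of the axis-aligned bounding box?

12.5

max y = 6, min y = -6.5, so height = 12.5.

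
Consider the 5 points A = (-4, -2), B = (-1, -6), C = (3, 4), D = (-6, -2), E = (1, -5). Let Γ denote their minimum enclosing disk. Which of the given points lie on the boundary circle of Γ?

A smallest enclosing disk is always determined by at most three of the input points on its boundary.
The minimum enclosing circle is determined by three boundary points: B, C, D.
Their circumcentre is (-13/22, -4/11) with r² = 15457/484.
The farthest remaining point E is at distance² 11629/484 ≤ 15457/484.
The points at distance exactly r from the centre are B, C, D — 3 points.

B, C, D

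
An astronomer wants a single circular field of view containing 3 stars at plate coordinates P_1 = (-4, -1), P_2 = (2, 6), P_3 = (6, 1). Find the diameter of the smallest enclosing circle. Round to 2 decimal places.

10.38

Side lengths²: P_1P_2² = 85, P_1P_3² = 104, P_2P_3² = 41.
Since P_1P_3² = 104 < 85 + 41 = 126, the triangle is acute, so the smallest enclosing circle is the circumcircle.
Circumcentre = (47/58, 55/58), r² = 45305/1682.
Diameter = 2r = 2√(45305/1682) ≈ 10.38.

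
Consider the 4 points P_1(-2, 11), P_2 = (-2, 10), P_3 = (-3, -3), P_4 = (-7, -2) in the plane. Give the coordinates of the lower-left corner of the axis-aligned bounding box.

x-range [-7, -2], y-range [-3, 11].
The lower-left corner is (-7, -3).

(-7, -3)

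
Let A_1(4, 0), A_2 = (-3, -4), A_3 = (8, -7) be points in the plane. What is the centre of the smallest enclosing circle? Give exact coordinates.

Side lengths²: A_1A_2² = 65, A_1A_3² = 65, A_2A_3² = 130.
Since A_2A_3² = 130 ≥ 65 + 65 = 130, the angle opposite A_2A_3 is not acute, so the smallest enclosing circle has A_2A_3 as diameter.
Centre = midpoint of A_2A_3 = (2.5, -5.5), r² = 130/4 = 32.5.
Centre = (2.5, -5.5).

(2.5, -5.5)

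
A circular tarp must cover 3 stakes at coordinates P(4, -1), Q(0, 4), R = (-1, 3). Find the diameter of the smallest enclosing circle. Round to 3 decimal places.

6.443

Side lengths²: PQ² = 41, PR² = 41, QR² = 2.
Since PR² = 41 < 41 + 2 = 43, the triangle is acute, so the smallest enclosing circle is the circumcircle.
Circumcentre = (31/18, 23/18), r² = 1681/162.
Diameter = 2r = 2√(1681/162) ≈ 6.443.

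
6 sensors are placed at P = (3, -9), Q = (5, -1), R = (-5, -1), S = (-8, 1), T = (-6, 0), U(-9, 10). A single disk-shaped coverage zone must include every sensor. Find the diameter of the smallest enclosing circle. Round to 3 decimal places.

The farthest pair is P–U with squared distance 505. The circle on this segment as diameter has centre (-3, 0.5) and r² = 505/4 = 126.25.
Check Q: distance² to centre = 66.25 ≤ 126.25, so it lies inside.
All remaining points lie in this disk, and no smaller disk contains both endpoints, so this is the minimum enclosing circle.
Diameter = 2r = 2√(126.25) ≈ 22.472.

22.472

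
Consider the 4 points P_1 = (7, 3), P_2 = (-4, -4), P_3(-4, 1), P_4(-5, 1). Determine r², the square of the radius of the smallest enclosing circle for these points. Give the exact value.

40885/961

A smallest enclosing disk is always determined by at most three of the input points on its boundary.
The minimum enclosing circle is determined by three boundary points: P_1, P_2, P_4.
Their circumcentre is (43/31, -10/31) with r² = 40885/961.
The farthest remaining point P_3 is at distance² 29570/961 ≤ 40885/961.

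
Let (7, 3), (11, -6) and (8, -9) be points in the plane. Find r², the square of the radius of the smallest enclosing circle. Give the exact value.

36.25

Call the three points A, B, C in the order given.
Side lengths²: AB² = 97, AC² = 145, BC² = 18.
Since AC² = 145 ≥ 97 + 18 = 115, the angle opposite AC is not acute, so the smallest enclosing circle has AC as diameter.
Centre = midpoint of AC = (7.5, -3), r² = 145/4 = 36.25.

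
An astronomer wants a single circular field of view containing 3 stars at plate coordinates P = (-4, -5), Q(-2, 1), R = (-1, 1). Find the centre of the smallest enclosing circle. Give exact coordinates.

(-2.5, -2)

Side lengths²: PQ² = 40, PR² = 45, QR² = 1.
Since PR² = 45 ≥ 40 + 1 = 41, the angle opposite PR is not acute, so the smallest enclosing circle has PR as diameter.
Centre = midpoint of PR = (-2.5, -2), r² = 45/4 = 11.25.
Centre = (-2.5, -2).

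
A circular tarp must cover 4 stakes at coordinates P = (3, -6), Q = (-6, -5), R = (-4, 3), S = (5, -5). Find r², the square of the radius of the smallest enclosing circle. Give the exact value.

38.515625

The minimum enclosing circle is determined by three boundary points: Q, R, S.
Their circumcentre is (-0.5, -2.125) with r² = 38.515625.
The farthest remaining point P is at distance² 27.265625 ≤ 38.515625.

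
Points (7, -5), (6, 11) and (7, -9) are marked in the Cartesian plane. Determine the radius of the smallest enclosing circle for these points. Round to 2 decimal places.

Call the three points A, B, C in the order given.
Side lengths²: AB² = 257, AC² = 16, BC² = 401.
Since BC² = 401 ≥ 257 + 16 = 273, the angle opposite BC is not acute, so the smallest enclosing circle has BC as diameter.
Centre = midpoint of BC = (6.5, 1), r² = 401/4 = 100.25.
r = √(100.25) ≈ 10.01.

10.01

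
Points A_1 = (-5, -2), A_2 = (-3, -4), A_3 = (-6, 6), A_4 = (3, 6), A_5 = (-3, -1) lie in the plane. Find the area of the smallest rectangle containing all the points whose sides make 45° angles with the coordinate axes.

104

In coordinates u = x + y, v = x − y the rectangle is axis-aligned; the map (x,y)→(u,v) scales areas by 2.
u-values: -7, -7, 0, 9, -4; range = 9 − (-7) = 16.
v-values: -3, 1, -12, -3, -2; range = 1 − (-12) = 13.
Area = (16 × 13) / 2 = 104.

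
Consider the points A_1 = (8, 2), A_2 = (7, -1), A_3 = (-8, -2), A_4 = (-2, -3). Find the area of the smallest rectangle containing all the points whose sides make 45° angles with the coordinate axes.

In coordinates u = x + y, v = x − y the rectangle is axis-aligned; the map (x,y)→(u,v) scales areas by 2.
u-values: 10, 6, -10, -5; range = 10 − (-10) = 20.
v-values: 6, 8, -6, 1; range = 8 − (-6) = 14.
Area = (20 × 14) / 2 = 140.

140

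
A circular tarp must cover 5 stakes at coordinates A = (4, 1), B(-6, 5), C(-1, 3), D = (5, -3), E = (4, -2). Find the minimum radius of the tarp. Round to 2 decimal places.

6.80

The farthest pair is B–D with squared distance 185. The circle on this segment as diameter has centre (-0.5, 1) and r² = 185/4 = 46.25.
Check A: distance² to centre = 20.25 ≤ 46.25, so it lies inside.
All remaining points lie in this disk, and no smaller disk contains both endpoints, so this is the minimum enclosing circle.
r = √(46.25) ≈ 6.80.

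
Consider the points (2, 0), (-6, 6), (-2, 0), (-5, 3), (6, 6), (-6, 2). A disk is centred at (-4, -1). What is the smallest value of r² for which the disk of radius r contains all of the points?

149

The required radius is the distance from (-4, -1) to the farthest point.
Squared distances: 37, 53, 5, 17, 149, 13.
Maximum is 149, attained at (6, 6).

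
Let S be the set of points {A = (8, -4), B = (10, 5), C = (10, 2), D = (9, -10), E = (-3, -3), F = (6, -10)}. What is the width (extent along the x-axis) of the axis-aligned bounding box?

13

max x = 10, min x = -3, so width = 13.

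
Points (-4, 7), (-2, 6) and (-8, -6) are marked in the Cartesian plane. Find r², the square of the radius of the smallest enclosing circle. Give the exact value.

46.25

Call the three points A, B, C in the order given.
Side lengths²: AB² = 5, AC² = 185, BC² = 180.
Since AC² = 185 ≥ 180 + 5 = 185, the angle opposite AC is not acute, so the smallest enclosing circle has AC as diameter.
Centre = midpoint of AC = (-6, 0.5), r² = 185/4 = 46.25.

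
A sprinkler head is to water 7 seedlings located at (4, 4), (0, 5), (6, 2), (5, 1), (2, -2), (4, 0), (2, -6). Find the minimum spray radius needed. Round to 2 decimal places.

5.59

The minimum enclosing circle of a finite set is fixed by two of the points (as a diameter) or three (as a circumcircle).
The farthest pair is (0, 5)–(2, -6) with squared distance 125. The circle on this segment as diameter has centre (1, -0.5) and r² = 125/4 = 31.25.
Check (4, 4): distance² to centre = 29.25 ≤ 31.25, so it lies inside.
All remaining points lie in this disk, and no smaller disk contains both endpoints, so this is the minimum enclosing circle.
r = √(31.25) ≈ 5.59.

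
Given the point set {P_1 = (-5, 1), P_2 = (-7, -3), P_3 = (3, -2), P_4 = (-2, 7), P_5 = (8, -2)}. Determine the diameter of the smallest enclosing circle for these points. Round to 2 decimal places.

15.59

By Welzl's lemma the MEC is supported by two points (diametrically opposite) or three points (on a circumcircle).
The minimum enclosing circle is determined by three boundary points: P_2, P_4, P_5.
Their circumcentre is (21/58, -25/58) with r² = 102265/1682.
The farthest remaining point P_1 is at distance² 51805/1682 ≤ 102265/1682.
Diameter = 2r = 2√(102265/1682) ≈ 15.59.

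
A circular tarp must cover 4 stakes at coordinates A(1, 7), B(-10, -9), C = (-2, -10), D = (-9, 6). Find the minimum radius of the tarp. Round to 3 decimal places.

9.708

A smallest enclosing disk is always determined by at most three of the input points on its boundary.
The farthest pair is A–B with squared distance 377. The circle on this segment as diameter has centre (-4.5, -1) and r² = 377/4 = 94.25.
Check C: distance² to centre = 87.25 ≤ 94.25, so it lies inside.
All remaining points lie in this disk, and no smaller disk contains both endpoints, so this is the minimum enclosing circle.
r = √(94.25) ≈ 9.708.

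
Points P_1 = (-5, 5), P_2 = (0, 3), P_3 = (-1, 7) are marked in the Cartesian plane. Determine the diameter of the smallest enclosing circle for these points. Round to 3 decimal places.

Side lengths²: P_1P_2² = 29, P_1P_3² = 20, P_2P_3² = 17.
Since P_1P_2² = 29 < 20 + 17 = 37, the triangle is acute, so the smallest enclosing circle is the circumcircle.
Circumcentre = (-41/18, 41/9), r² = 2465/324.
Diameter = 2r = 2√(2465/324) ≈ 5.517.

5.517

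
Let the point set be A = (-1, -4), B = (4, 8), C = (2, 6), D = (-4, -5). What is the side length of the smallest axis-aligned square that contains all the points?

13

The bounding box has width 8 and height 13.
An axis-aligned square enclosing the set must have side ≥ max(width, height).
So the minimum side is max(8, 13) = 13.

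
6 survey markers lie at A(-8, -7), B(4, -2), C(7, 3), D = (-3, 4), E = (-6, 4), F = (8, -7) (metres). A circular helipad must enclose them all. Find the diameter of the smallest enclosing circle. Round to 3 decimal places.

18.118

The minimum enclosing circle is determined by three boundary points: A, C, F.
Their circumcentre is (0, -2.75) with r² = 82.0625.
The farthest remaining point E is at distance² 81.5625 ≤ 82.0625.
Diameter = 2r = 2√(82.0625) ≈ 18.118.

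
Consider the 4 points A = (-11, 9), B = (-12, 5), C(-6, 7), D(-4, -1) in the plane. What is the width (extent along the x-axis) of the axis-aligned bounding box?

max x = -4, min x = -12, so width = 8.

8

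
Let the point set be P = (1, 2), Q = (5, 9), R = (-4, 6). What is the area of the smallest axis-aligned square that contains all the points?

81

The bounding box has width 9 and height 7.
An axis-aligned square enclosing the set must have side ≥ max(width, height).
So the minimum side is max(9, 7) = 9.
Area = 9² = 81.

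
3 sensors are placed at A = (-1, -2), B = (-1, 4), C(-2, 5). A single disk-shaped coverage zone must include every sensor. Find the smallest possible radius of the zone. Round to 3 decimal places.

3.536

Side lengths²: AB² = 36, AC² = 50, BC² = 2.
Since AC² = 50 ≥ 36 + 2 = 38, the angle opposite AC is not acute, so the smallest enclosing circle has AC as diameter.
Centre = midpoint of AC = (-1.5, 1.5), r² = 50/4 = 12.5.
r = √(12.5) ≈ 3.536.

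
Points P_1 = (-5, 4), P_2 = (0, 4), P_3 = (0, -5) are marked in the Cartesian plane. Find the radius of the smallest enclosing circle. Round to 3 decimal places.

5.148

Side lengths²: P_1P_2² = 25, P_1P_3² = 106, P_2P_3² = 81.
Since P_1P_3² = 106 ≥ 81 + 25 = 106, the angle opposite P_1P_3 is not acute, so the smallest enclosing circle has P_1P_3 as diameter.
Centre = midpoint of P_1P_3 = (-2.5, -0.5), r² = 106/4 = 26.5.
r = √(26.5) ≈ 5.148.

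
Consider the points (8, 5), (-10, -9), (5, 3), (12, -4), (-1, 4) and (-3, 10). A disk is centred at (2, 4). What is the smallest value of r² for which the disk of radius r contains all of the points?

313

The required radius is the distance from (2, 4) to the farthest point.
Squared distances: 37, 313, 10, 164, 9, 61.
Maximum is 313, attained at (-10, -9).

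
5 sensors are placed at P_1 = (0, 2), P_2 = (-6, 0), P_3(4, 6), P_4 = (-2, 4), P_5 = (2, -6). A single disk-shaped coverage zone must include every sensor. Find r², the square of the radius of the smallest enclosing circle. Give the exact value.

31450/729

The minimum enclosing circle is determined by three boundary points: P_2, P_3, P_5.
Their circumcentre is (5/9, 11/27) with r² = 31450/729.
The farthest remaining point P_4 is at distance² 14170/729 ≤ 31450/729.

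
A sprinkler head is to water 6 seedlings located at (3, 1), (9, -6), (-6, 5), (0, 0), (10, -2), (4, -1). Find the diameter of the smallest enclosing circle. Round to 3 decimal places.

By Welzl's lemma the MEC is supported by two points (diametrically opposite) or three points (on a circumcircle).
The farthest pair is (9, -6)–(-6, 5) with squared distance 346. The circle on this segment as diameter has centre (1.5, -0.5) and r² = 346/4 = 86.5.
Check (3, 1): distance² to centre = 4.5 ≤ 86.5, so it lies inside.
All remaining points lie in this disk, and no smaller disk contains both endpoints, so this is the minimum enclosing circle.
Diameter = 2r = 2√(86.5) ≈ 18.601.

18.601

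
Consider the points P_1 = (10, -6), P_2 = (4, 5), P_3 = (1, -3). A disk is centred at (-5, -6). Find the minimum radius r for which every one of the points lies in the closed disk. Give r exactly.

15

The required radius is the distance from (-5, -6) to the farthest point.
Squared distances: 225, 202, 45.
Maximum is 225, attained at P_1.
r = √225 = 15.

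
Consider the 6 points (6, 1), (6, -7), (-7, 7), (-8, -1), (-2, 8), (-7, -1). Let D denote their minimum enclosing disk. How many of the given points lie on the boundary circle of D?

2

A smallest enclosing disk is always determined by at most three of the input points on its boundary.
The farthest pair is (6, -7)–(-7, 7) with squared distance 365. The circle on this segment as diameter has centre (-0.5, 0) and r² = 365/4 = 91.25.
Check (6, 1): distance² to centre = 43.25 ≤ 91.25, so it lies inside.
All remaining points lie in this disk, and no smaller disk contains both endpoints, so this is the minimum enclosing circle.
The points at distance exactly r from the centre are (6, -7), (-7, 7) — 2 points.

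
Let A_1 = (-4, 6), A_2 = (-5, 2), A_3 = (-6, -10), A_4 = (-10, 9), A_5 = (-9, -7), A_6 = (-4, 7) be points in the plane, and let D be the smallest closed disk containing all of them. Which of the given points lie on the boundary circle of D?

The farthest pair is A_3–A_4 with squared distance 377. The circle on this segment as diameter has centre (-8, -0.5) and r² = 377/4 = 94.25.
Check A_1: distance² to centre = 58.25 ≤ 94.25, so it lies inside.
All remaining points lie in this disk, and no smaller disk contains both endpoints, so this is the minimum enclosing circle.
The points at distance exactly r from the centre are A_3, A_4 — 2 points.

A_3, A_4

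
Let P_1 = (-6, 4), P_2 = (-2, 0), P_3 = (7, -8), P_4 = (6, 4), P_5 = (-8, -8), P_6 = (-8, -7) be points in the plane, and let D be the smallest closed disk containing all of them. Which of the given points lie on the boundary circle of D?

A smallest enclosing disk is always determined by at most three of the input points on its boundary.
The minimum enclosing circle is determined by three boundary points: P_3, P_4, P_5.
Their circumcentre is (-0.5, -31/12) with r² = 12325/144.
The farthest remaining point P_6 is at distance² 10909/144 ≤ 12325/144.
The points at distance exactly r from the centre are P_3, P_4, P_5 — 3 points.

P_3, P_4, P_5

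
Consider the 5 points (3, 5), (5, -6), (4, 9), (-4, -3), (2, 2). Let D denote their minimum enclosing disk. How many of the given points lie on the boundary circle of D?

A smallest enclosing disk is always determined by at most three of the input points on its boundary.
The minimum enclosing circle is determined by three boundary points: (5, -6), (4, 9), (-4, -3).
Their circumcentre is (27/11, 15/11) with r² = 7345/121.
The farthest remaining point (3, 5) is at distance² 1636/121 ≤ 7345/121.
The points at distance exactly r from the centre are (5, -6), (4, 9), (-4, -3) — 3 points.

3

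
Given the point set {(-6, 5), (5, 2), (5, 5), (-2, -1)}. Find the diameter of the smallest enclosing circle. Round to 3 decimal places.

The farthest pair is (-6, 5)–(5, 2) with squared distance 130. The circle on this segment as diameter has centre (-0.5, 3.5) and r² = 130/4 = 32.5.
Check (5, 5): distance² to centre = 32.5 ≤ 32.5, so it lies inside.
All remaining points lie in this disk, and no smaller disk contains both endpoints, so this is the minimum enclosing circle.
Diameter = 2r = 2√(32.5) ≈ 11.402.

11.402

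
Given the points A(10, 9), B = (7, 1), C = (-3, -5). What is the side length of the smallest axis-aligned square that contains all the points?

14

The bounding box has width 13 and height 14.
An axis-aligned square enclosing the set must have side ≥ max(width, height).
So the minimum side is max(13, 14) = 14.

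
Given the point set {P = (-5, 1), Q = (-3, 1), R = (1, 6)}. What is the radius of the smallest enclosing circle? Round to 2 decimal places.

3.91

Side lengths²: PQ² = 4, PR² = 61, QR² = 41.
Since PR² = 61 ≥ 41 + 4 = 45, the angle opposite PR is not acute, so the smallest enclosing circle has PR as diameter.
Centre = midpoint of PR = (-2, 3.5), r² = 61/4 = 15.25.
r = √(15.25) ≈ 3.91.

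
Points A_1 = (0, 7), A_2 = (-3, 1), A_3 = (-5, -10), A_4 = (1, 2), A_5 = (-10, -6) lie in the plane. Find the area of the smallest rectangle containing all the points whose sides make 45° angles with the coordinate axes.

138

In coordinates u = x + y, v = x − y the rectangle is axis-aligned; the map (x,y)→(u,v) scales areas by 2.
u-values: 7, -2, -15, 3, -16; range = 7 − (-16) = 23.
v-values: -7, -4, 5, -1, -4; range = 5 − (-7) = 12.
Area = (23 × 12) / 2 = 138.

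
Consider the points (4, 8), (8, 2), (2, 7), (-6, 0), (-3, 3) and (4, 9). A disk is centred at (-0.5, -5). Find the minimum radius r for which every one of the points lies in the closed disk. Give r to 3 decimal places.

The required radius is the distance from (-0.5, -5) to the farthest point.
Squared distances: 189.25, 121.25, 150.25, 55.25, 70.25, 216.25.
Maximum is 216.25, attained at (4, 9).
r = √(216.25) ≈ 14.705.

14.705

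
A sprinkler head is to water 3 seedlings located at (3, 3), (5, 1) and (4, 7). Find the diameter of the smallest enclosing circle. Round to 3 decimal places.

Call the three points A, B, C in the order given.
Side lengths²: AB² = 8, AC² = 17, BC² = 37.
Since BC² = 37 ≥ 17 + 8 = 25, the angle opposite BC is not acute, so the smallest enclosing circle has BC as diameter.
Centre = midpoint of BC = (4.5, 4), r² = 37/4 = 9.25.
Diameter = 2r = 2√(9.25) ≈ 6.083.

6.083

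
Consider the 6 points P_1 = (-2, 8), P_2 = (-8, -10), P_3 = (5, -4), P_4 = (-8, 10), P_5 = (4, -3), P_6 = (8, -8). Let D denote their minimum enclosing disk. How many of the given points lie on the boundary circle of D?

By Welzl's lemma the MEC is supported by two points (diametrically opposite) or three points (on a circumcircle).
The minimum enclosing circle is determined by three boundary points: P_2, P_4, P_6.
Their circumcentre is (-1.125, 0) with r² = 147.265625.
The farthest remaining point P_1 is at distance² 64.765625 ≤ 147.265625.
The points at distance exactly r from the centre are P_2, P_4, P_6 — 3 points.

3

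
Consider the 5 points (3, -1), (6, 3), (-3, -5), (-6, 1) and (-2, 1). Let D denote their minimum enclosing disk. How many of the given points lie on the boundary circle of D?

A smallest enclosing disk is always determined by at most three of the input points on its boundary.
The minimum enclosing circle is determined by three boundary points: (6, 3), (-3, -5), (-6, 1).
Their circumcentre is (7/26, 5/13) with r² = 26825/676.
The farthest remaining point (3, -1) is at distance² 6337/676 ≤ 26825/676.
The points at distance exactly r from the centre are (6, 3), (-3, -5), (-6, 1) — 3 points.

3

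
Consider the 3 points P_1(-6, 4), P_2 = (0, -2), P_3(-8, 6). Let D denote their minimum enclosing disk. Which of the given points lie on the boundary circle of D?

Side lengths²: P_1P_2² = 72, P_1P_3² = 8, P_2P_3² = 128.
Since P_2P_3² = 128 ≥ 72 + 8 = 80, the angle opposite P_2P_3 is not acute, so the smallest enclosing circle has P_2P_3 as diameter.
Centre = midpoint of P_2P_3 = (-4, 2), r² = 128/4 = 32.
The points at distance exactly r from the centre are P_2, P_3 — 2 points.

P_2, P_3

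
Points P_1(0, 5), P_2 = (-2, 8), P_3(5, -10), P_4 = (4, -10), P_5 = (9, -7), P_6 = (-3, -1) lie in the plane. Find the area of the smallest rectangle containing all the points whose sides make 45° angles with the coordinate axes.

156

In coordinates u = x + y, v = x − y the rectangle is axis-aligned; the map (x,y)→(u,v) scales areas by 2.
u-values: 5, 6, -5, -6, 2, -4; range = 6 − (-6) = 12.
v-values: -5, -10, 15, 14, 16, -2; range = 16 − (-10) = 26.
Area = (12 × 26) / 2 = 156.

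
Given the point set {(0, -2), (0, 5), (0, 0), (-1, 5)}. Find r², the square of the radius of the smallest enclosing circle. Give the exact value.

12.5

A smallest enclosing disk is always determined by at most three of the input points on its boundary.
The farthest pair is (0, -2)–(-1, 5) with squared distance 50. The circle on this segment as diameter has centre (-0.5, 1.5) and r² = 50/4 = 12.5.
Check (0, 5): distance² to centre = 12.5 ≤ 12.5, so it lies inside.
All remaining points lie in this disk, and no smaller disk contains both endpoints, so this is the minimum enclosing circle.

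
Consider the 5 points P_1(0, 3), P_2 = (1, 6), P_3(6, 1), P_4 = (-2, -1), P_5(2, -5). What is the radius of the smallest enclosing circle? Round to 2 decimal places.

The minimum enclosing circle of a finite set is fixed by two of the points (as a diameter) or three (as a circumcircle).
The farthest pair is P_2–P_5 with squared distance 122. The circle on this segment as diameter has centre (1.5, 0.5) and r² = 122/4 = 30.5.
Check P_1: distance² to centre = 8.5 ≤ 30.5, so it lies inside.
All remaining points lie in this disk, and no smaller disk contains both endpoints, so this is the minimum enclosing circle.
r = √(30.5) ≈ 5.52.

5.52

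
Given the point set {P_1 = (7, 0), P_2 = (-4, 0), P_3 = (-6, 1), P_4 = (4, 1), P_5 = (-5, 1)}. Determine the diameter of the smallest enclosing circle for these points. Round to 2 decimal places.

The farthest pair is P_1–P_3 with squared distance 170. The circle on this segment as diameter has centre (0.5, 0.5) and r² = 170/4 = 42.5.
Check P_2: distance² to centre = 20.5 ≤ 42.5, so it lies inside.
All remaining points lie in this disk, and no smaller disk contains both endpoints, so this is the minimum enclosing circle.
Diameter = 2r = 2√(42.5) ≈ 13.04.

13.04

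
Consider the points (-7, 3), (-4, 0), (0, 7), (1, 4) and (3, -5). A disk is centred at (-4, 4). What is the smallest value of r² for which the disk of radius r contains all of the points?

130

The required radius is the distance from (-4, 4) to the farthest point.
Squared distances: 10, 16, 25, 25, 130.
Maximum is 130, attained at (3, -5).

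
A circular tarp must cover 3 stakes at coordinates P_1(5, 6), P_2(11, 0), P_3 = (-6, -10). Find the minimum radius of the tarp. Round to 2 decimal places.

Side lengths²: P_1P_2² = 72, P_1P_3² = 377, P_2P_3² = 389.
Since P_2P_3² = 389 < 377 + 72 = 449, the triangle is acute, so the smallest enclosing circle is the circumcircle.
Circumcentre = (85/54, -185/54), r² = 146653/1458.
r = √(146653/1458) ≈ 10.03.

10.03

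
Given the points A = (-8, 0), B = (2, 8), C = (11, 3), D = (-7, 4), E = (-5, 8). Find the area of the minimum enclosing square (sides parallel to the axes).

361

The bounding box has width 19 and height 8.
An axis-aligned square enclosing the set must have side ≥ max(width, height).
So the minimum side is max(19, 8) = 19.
Area = 19² = 361.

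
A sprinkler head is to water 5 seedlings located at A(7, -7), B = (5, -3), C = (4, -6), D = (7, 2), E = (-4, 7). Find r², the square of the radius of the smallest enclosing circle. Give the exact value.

By Welzl's lemma the MEC is supported by two points (diametrically opposite) or three points (on a circumcircle).
The farthest pair is A–E with squared distance 317. The circle on this segment as diameter has centre (1.5, 0) and r² = 317/4 = 79.25.
Check B: distance² to centre = 21.25 ≤ 79.25, so it lies inside.
All remaining points lie in this disk, and no smaller disk contains both endpoints, so this is the minimum enclosing circle.

79.25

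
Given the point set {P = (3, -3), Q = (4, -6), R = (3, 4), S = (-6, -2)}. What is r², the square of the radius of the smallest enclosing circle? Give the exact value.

By Welzl's lemma the MEC is supported by two points (diametrically opposite) or three points (on a circumcircle).
The minimum enclosing circle is determined by three boundary points: Q, R, S.
Their circumcentre is (0.0625, -1.34375) with r² = 37.1845703125.
The farthest remaining point P is at distance² 11.3720703125 ≤ 37.1845703125.

37.1845703125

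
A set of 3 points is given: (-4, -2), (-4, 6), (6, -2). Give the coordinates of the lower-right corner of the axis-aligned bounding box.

(6, -2)

x-range [-4, 6], y-range [-2, 6].
The lower-right corner is (6, -2).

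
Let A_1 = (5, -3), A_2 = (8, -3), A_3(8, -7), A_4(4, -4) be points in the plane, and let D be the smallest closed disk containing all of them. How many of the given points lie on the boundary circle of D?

3

The minimum enclosing circle is determined by three boundary points: A_2, A_3, A_4.
Their circumcentre is (6.375, -5) with r² = 6.640625.
The farthest remaining point A_1 is at distance² 5.890625 ≤ 6.640625.
The points at distance exactly r from the centre are A_2, A_3, A_4 — 3 points.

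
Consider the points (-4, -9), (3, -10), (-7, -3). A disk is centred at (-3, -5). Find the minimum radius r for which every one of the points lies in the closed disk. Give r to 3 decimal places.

The required radius is the distance from (-3, -5) to the farthest point.
Squared distances: 17, 61, 20.
Maximum is 61, attained at (3, -10).
r = √61 ≈ 7.810.

7.810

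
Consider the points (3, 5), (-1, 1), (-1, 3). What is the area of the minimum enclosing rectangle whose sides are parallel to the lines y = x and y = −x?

8

In coordinates u = x + y, v = x − y the rectangle is axis-aligned; the map (x,y)→(u,v) scales areas by 2.
u-values: 8, 0, 2; range = 8 − 0 = 8.
v-values: -2, -2, -4; range = -2 − (-4) = 2.
Area = (8 × 2) / 2 = 8.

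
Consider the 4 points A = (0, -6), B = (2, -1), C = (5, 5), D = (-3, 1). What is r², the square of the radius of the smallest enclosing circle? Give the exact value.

36.5

The farthest pair is A–C with squared distance 146. The circle on this segment as diameter has centre (2.5, -0.5) and r² = 146/4 = 36.5.
Check B: distance² to centre = 0.5 ≤ 36.5, so it lies inside.
All remaining points lie in this disk, and no smaller disk contains both endpoints, so this is the minimum enclosing circle.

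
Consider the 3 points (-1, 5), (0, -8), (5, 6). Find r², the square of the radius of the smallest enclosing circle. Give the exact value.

55.25

Call the three points A, B, C in the order given.
Side lengths²: AB² = 170, AC² = 37, BC² = 221.
Since BC² = 221 ≥ 170 + 37 = 207, the angle opposite BC is not acute, so the smallest enclosing circle has BC as diameter.
Centre = midpoint of BC = (2.5, -1), r² = 221/4 = 55.25.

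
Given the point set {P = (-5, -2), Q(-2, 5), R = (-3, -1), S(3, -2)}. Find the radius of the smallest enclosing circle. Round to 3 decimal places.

4.680

The minimum enclosing circle of a finite set is fixed by two of the points (as a diameter) or three (as a circumcircle).
The minimum enclosing circle is determined by three boundary points: P, Q, S.
Their circumcentre is (-1, 3/7) with r² = 1073/49.
The farthest remaining point R is at distance² 296/49 ≤ 1073/49.
r = √(1073/49) ≈ 4.680.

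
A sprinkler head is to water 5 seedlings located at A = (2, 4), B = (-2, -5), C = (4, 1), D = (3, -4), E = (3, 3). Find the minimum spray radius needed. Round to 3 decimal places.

4.924

A smallest enclosing disk is always determined by at most three of the input points on its boundary.
The farthest pair is A–B with squared distance 97. The circle on this segment as diameter has centre (0, -0.5) and r² = 97/4 = 24.25.
Check C: distance² to centre = 18.25 ≤ 24.25, so it lies inside.
All remaining points lie in this disk, and no smaller disk contains both endpoints, so this is the minimum enclosing circle.
r = √(24.25) ≈ 4.924.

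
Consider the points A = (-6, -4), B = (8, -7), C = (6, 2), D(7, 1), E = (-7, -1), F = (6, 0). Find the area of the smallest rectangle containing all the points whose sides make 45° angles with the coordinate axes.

In coordinates u = x + y, v = x − y the rectangle is axis-aligned; the map (x,y)→(u,v) scales areas by 2.
u-values: -10, 1, 8, 8, -8, 6; range = 8 − (-10) = 18.
v-values: -2, 15, 4, 6, -6, 6; range = 15 − (-6) = 21.
Area = (18 × 21) / 2 = 189.

189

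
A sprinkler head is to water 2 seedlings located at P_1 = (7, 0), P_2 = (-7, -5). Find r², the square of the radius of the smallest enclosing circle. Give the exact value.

55.25

The smallest circle enclosing two points has them as diameter endpoints.
Centre = midpoint = (0, -2.5); r² = |P_1P_2|²/4 = 221/4 = 55.25.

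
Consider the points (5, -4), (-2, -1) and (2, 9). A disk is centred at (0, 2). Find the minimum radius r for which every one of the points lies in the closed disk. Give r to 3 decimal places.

7.810

The required radius is the distance from (0, 2) to the farthest point.
Squared distances: 61, 13, 53.
Maximum is 61, attained at (5, -4).
r = √61 ≈ 7.810.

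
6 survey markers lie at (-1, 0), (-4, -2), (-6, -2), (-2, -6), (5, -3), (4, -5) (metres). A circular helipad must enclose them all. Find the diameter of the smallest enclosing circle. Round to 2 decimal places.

The minimum enclosing circle of a finite set is fixed by two of the points (as a diameter) or three (as a circumcircle).
The farthest pair is (-6, -2)–(5, -3) with squared distance 122. The circle on this segment as diameter has centre (-0.5, -2.5) and r² = 122/4 = 30.5.
Check (-1, 0): distance² to centre = 6.5 ≤ 30.5, so it lies inside.
All remaining points lie in this disk, and no smaller disk contains both endpoints, so this is the minimum enclosing circle.
Diameter = 2r = 2√(30.5) ≈ 11.05.

11.05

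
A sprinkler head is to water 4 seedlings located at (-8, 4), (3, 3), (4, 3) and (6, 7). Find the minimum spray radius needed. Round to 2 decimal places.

A smallest enclosing disk is always determined by at most three of the input points on its boundary.
The farthest pair is (-8, 4)–(6, 7) with squared distance 205. The circle on this segment as diameter has centre (-1, 5.5) and r² = 205/4 = 51.25.
Check (3, 3): distance² to centre = 22.25 ≤ 51.25, so it lies inside.
All remaining points lie in this disk, and no smaller disk contains both endpoints, so this is the minimum enclosing circle.
r = √(51.25) ≈ 7.16.

7.16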